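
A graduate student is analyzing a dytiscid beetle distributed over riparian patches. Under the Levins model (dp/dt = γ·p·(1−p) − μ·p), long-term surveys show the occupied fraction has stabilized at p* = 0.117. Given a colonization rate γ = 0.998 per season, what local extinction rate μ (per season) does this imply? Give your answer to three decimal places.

At equilibrium γ(1−p*) = μ.
μ = 0.998 × (1 − 0.117) = 0.998 × 0.8830 = 0.8812.

0.881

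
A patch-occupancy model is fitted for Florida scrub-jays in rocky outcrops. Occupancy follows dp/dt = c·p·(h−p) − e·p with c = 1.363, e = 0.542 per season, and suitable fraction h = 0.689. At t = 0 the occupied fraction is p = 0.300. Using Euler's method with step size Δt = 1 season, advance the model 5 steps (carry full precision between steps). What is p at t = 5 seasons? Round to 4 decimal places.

Update rule: p ← p + [c·p·(h−p) − e·p]·Δt with Δt = 1.
p: 0.30000 → 0.29646  (Δp = -0.00354)
p: 0.29646 → 0.29440  (Δp = -0.00207)
p: 0.29440 → 0.29317  (Δp = -0.00122)
p: 0.29317 → 0.29244  (Δp = -0.00073)
p: 0.29244 → 0.29201  (Δp = -0.00044)

0.2920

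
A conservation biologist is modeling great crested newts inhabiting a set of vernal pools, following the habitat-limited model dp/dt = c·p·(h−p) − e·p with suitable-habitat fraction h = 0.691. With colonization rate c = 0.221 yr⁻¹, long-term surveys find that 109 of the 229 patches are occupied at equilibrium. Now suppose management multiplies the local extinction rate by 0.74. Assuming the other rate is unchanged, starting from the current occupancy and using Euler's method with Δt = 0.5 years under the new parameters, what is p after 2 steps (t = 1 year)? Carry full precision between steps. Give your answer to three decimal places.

Observed p* = 109/229 = 0.47598.
Balance c(h−p*) = e gives e = 0.221×(0.691 − 0.47598) = 0.04752.
Starting from p₀ = 0.47598; update p ← p + (dp/dt)·Δt with the new parameters.
step 1: Δp = +0.00294, p = 0.47892
step 2: Δp = +0.00280, p = 0.48173

0.482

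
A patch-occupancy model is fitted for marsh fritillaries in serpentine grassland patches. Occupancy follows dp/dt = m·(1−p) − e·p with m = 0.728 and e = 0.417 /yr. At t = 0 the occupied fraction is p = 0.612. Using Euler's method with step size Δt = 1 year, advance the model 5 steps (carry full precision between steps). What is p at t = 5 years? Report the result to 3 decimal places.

Update rule: p ← p + [m·(1−p) − e·p]·Δt with Δt = 1.
p: 0.61200 → 0.63926  (Δp = +0.02726)
p: 0.63926 → 0.63531  (Δp = -0.00395)
p: 0.63531 → 0.63588  (Δp = +0.00057)
p: 0.63588 → 0.63580  (Δp = -0.00008)
p: 0.63580 → 0.63581  (Δp = +0.00001)

0.636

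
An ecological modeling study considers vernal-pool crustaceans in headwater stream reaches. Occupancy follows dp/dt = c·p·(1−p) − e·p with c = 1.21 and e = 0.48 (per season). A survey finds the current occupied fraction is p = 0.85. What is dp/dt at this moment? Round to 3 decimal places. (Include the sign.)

Colonization term: c·p·(1−p) = 1.21×0.85×0.1500 = 0.15428.
Extinction term: e·p = 0.40800.
dp/dt = 0.15428 − 0.40800 = -0.25372.

-0.254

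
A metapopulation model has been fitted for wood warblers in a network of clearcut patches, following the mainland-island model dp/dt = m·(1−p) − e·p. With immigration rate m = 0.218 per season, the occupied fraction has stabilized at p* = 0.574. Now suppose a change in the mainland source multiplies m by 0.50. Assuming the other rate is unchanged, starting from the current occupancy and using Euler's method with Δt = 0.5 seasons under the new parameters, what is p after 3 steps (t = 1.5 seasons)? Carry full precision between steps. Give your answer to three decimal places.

Balance m(1−p*) = e·p* gives e = m(1−p*)/p* = 0.218×0.42600/0.57400 = 0.16179.
Starting from p₀ = 0.57400; update p ← p + (dp/dt)·Δt with the new parameters.
  1  |  dp/dt·Δt = -0.023217  |  p_1 = 0.550783
  2  |  dp/dt·Δt = -0.020074  |  p_2 = 0.530709
  3  |  dp/dt·Δt = -0.017356  |  p_3 = 0.513354

0.513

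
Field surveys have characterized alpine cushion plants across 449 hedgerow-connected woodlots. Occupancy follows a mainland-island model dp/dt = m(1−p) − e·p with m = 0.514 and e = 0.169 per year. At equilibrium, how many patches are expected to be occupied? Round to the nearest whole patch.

p* = m/(m+e) = 0.514/0.6830 = 0.7526.
Expected occupied patches = N × p* = 449 × 0.7526 = 337.90 ≈ 338.

338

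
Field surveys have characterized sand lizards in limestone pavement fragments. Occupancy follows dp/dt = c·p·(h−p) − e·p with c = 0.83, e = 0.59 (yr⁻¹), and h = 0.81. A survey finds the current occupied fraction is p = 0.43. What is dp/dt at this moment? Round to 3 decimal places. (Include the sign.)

-0.118

Colonization term: c·p·(h−p) = 0.83×0.43×0.3800 = 0.13562.
Extinction term: e·p = 0.25370.
dp/dt = 0.13562 − 0.25370 = -0.11808.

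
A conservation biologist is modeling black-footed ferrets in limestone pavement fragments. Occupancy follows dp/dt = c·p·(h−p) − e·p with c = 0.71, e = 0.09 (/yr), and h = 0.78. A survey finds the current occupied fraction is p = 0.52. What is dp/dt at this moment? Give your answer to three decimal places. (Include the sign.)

Colonization term: c·p·(h−p) = 0.71×0.52×0.2600 = 0.09599.
Extinction term: e·p = 0.04680.
dp/dt = 0.09599 − 0.04680 = 0.04919.

0.049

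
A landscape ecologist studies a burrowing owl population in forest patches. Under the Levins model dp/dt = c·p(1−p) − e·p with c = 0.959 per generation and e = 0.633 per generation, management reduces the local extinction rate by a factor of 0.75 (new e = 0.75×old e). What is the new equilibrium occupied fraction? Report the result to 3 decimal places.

0.505

Before: p* = 1 − 0.633/0.959 = 0.3399.
After the change, c = 0.959, e = 0.47475, so p* = 1 − 0.47475/0.959 = 0.5050.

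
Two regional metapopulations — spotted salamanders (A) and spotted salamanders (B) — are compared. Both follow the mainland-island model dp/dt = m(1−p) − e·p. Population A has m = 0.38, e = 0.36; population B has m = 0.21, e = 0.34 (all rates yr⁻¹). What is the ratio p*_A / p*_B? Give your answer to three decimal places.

1.345

A: p*_A = m/(m+e) = 0.38/0.7400 = 0.5135.
B: p*_B = 0.21/0.5500 = 0.3818.
p*_A / p*_B = 0.5135/0.3818 = 1.3449.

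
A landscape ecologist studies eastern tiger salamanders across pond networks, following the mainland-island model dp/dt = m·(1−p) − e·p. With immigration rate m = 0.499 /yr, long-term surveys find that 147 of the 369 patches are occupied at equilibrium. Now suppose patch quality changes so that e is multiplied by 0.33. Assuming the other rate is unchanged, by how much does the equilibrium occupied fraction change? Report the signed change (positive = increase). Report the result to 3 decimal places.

Observed p* = 147/369 = 0.39837.
Balance m(1−p*) = e·p* gives e = m(1−p*)/p* = 0.499×0.60163/0.39837 = 0.75360.
New p* = m/(m+e) = 0.49900/(0.49900+0.24869) = 0.66739.
Δp* = 0.66739 − 0.39837 = +0.26902.

0.269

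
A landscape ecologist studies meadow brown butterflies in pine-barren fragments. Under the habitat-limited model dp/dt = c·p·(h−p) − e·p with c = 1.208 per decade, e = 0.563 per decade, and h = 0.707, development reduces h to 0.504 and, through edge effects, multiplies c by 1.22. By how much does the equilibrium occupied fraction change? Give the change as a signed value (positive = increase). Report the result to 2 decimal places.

-0.12

Before: p* = h − e/c = 0.707 − 0.563/1.208 = 0.707 − 0.4661 = 0.2409.
After: c = 1.47376, e = 0.563, h = 0.504; p* = 0.504 − 0.563/1.47376 = 0.1220.
Δp* = 0.1220 − 0.2409 = -0.1190.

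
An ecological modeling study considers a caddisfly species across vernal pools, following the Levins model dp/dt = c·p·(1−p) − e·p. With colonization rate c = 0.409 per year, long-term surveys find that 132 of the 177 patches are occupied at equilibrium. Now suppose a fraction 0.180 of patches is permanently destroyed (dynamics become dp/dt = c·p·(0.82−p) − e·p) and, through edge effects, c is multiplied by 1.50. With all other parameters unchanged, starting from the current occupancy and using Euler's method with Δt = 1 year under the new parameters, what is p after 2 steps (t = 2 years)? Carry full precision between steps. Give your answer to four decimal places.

Observed p* = 132/177 = 0.74576.
Balance c(1−p*) = e gives e = 0.409×(1 − 0.74576) = 0.10398.
Starting from p₀ = 0.74576; update p ← p + (dp/dt)·Δt with the new parameters.
  1  |  dp/dt·Δt = -0.043581  |  p_1 = 0.702181
  2  |  dp/dt·Δt = -0.022260  |  p_2 = 0.679921

0.6799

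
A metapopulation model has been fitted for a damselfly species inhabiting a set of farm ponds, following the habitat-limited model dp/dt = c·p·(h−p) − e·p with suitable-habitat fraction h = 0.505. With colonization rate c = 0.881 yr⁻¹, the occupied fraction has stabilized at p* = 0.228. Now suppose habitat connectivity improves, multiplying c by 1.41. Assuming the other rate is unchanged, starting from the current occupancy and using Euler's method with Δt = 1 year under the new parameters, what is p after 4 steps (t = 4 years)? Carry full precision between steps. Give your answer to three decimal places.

Balance c(h−p*) = e gives e = 0.881×(0.505 − 0.22800) = 0.24404.
Starting from p₀ = 0.22800; update p ← p + (dp/dt)·Δt with the new parameters.
p: 0.22800 → 0.25081  (Δp = +0.02281)
p: 0.25081 → 0.26880  (Δp = +0.01799)
p: 0.26880 → 0.28207  (Δp = +0.01327)
p: 0.28207 → 0.29135  (Δp = +0.00928)

0.291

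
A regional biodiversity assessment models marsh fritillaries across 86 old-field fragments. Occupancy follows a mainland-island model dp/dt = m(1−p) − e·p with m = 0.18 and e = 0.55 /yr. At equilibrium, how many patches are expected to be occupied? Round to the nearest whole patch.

p* = m/(m+e) = 0.18/0.7300 = 0.2466.
Expected occupied patches = N × p* = 86 × 0.2466 = 21.21 ≈ 21.

21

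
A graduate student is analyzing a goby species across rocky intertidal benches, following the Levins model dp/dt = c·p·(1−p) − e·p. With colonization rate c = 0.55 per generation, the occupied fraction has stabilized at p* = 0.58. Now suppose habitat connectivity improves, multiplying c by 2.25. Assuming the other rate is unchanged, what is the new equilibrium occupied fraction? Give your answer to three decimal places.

Balance c(1−p*) = e gives e = 0.55×(1 − 0.58000) = 0.23100.
New p* = 1 − e/c = 1 − 0.23100/1.23750 = 0.81333.

0.813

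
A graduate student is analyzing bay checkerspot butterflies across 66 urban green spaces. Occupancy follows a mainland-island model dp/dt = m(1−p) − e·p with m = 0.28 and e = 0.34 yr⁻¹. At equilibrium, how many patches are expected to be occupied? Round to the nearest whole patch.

30

p* = m/(m+e) = 0.28/0.6200 = 0.4516.
Expected occupied patches = N × p* = 66 × 0.4516 = 29.81 ≈ 30.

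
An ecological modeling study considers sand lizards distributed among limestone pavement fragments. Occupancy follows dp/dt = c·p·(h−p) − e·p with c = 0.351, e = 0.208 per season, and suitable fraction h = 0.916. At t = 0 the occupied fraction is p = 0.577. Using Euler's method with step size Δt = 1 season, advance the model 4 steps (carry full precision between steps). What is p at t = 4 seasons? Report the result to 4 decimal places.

Update rule: p ← p + [c·p·(h−p) − e·p]·Δt with Δt = 1.
p: 0.57700 → 0.52564  (Δp = -0.05136)
p: 0.52564 → 0.48833  (Δp = -0.03731)
p: 0.48833 → 0.46006  (Δp = -0.02827)
p: 0.46006 → 0.43799  (Δp = -0.02207)

0.4380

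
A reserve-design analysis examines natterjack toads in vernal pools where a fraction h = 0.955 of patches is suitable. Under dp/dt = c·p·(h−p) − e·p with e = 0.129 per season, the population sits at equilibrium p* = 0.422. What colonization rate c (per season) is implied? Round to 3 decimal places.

At equilibrium c(h−p*) = e, so c = e/(h−p*).
c = 0.129/(0.955 − 0.422) = 0.129/0.5330 = 0.2420.

0.242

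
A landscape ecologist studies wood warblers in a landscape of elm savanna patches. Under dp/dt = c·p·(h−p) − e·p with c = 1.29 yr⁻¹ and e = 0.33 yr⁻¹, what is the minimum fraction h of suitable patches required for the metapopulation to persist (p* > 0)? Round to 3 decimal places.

p* = h − e/c is positive only when h > e/c.
h_min = e/c = 0.33/1.29 = 0.2558.

0.256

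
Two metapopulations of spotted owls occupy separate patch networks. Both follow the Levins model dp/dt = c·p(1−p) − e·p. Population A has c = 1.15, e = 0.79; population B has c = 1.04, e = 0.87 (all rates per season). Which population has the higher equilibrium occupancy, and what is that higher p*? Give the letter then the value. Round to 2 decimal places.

A: p*_A = 1 − 0.79/1.15 = 0.3130.
B: p*_B = 1 − 0.87/1.04 = 0.1635.
A is higher at 0.3130.

A, 0.31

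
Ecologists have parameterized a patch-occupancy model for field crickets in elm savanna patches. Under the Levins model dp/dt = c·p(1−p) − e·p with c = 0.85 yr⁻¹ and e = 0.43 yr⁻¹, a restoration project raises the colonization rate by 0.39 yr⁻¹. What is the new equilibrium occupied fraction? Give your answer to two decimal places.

0.65

Before: p* = 1 − 0.43/0.85 = 0.4941.
After the change, c = 1.24, e = 0.43, so p* = 1 − 0.43/1.24 = 0.6532.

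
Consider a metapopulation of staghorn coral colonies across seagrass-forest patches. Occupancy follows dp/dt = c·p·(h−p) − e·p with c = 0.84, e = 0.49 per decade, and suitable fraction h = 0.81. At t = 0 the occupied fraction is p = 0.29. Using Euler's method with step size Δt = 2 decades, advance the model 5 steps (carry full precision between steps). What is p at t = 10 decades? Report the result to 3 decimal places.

0.231

Update rule: p ← p + [c·p·(h−p) − e·p]·Δt with Δt = 2.
step 1: Δp = -0.03086, p = 0.25914
step 2: Δp = -0.01414, p = 0.24500
step 3: Δp = -0.00755, p = 0.23746
step 4: Δp = -0.00430, p = 0.23315
step 5: Δp = -0.00254, p = 0.23061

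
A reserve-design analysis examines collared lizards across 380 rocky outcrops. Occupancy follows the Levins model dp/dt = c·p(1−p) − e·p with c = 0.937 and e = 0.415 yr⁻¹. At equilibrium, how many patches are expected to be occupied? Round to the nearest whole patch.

p* = 1 − e/c = 1 − 0.415/0.937 = 0.5571.
Expected occupied patches = N × p* = 380 × 0.5571 = 211.70 ≈ 212.

212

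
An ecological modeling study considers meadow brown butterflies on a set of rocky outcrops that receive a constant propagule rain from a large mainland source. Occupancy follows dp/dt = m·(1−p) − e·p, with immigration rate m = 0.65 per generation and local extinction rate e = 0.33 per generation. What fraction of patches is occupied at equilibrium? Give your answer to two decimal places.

At equilibrium the propagule rain into empty patches balances local extinction: m(1−p*) = e·p*.
p* = m/(m+e) = 0.65/(0.65+0.33) = 0.65/0.9800 = 0.6633.

0.66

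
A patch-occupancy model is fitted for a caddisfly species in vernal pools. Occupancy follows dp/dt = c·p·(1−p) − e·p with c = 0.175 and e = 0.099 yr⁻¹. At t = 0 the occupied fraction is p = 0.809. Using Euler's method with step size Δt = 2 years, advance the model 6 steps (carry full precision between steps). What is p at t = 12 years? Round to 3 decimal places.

Update rule: p ← p + [c·p·(1−p) − e·p]·Δt with Δt = 2.
step 1: Δp = -0.10610, p = 0.70290
step 2: Δp = -0.06608, p = 0.63682
step 3: Δp = -0.04514, p = 0.59168
step 4: Δp = -0.03259, p = 0.55908
step 5: Δp = -0.02442, p = 0.53466
step 6: Δp = -0.01878, p = 0.51588

0.516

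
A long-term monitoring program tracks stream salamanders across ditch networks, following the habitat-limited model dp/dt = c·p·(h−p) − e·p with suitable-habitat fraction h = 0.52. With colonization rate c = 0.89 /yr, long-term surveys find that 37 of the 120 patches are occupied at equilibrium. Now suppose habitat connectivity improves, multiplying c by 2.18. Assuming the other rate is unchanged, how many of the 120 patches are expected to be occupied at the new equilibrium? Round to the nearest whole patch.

Observed p* = 37/120 = 0.30833.
Balance c(h−p*) = e gives e = 0.89×(0.52 − 0.30833) = 0.18839.
New p* = 0.52 − e/c = 0.52 − 0.18839/1.94020 = 0.42290.
Expected occupied = 120 × 0.42290 = 50.75 ≈ 51.

51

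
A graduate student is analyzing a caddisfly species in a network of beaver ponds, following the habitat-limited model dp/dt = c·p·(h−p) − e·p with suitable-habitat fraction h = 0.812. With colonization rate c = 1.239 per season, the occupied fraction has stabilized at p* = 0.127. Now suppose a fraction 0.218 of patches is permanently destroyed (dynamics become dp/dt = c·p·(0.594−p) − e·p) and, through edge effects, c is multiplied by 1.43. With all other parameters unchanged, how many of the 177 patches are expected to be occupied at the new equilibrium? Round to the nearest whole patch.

Balance c(h−p*) = e gives e = 1.239×(0.812 − 0.12700) = 0.84872.
New p* = 0.594 − e/c = 0.594 − 0.84872/1.77177 = 0.11498.
Expected occupied = 177 × 0.11498 = 20.35 ≈ 20.

20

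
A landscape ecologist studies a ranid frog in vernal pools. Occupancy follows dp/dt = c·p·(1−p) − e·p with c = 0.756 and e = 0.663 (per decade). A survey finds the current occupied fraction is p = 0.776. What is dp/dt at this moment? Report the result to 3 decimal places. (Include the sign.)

-0.383

Colonization term: c·p·(1−p) = 0.756×0.776×0.2240 = 0.13141.
Extinction term: e·p = 0.51449.
dp/dt = 0.13141 − 0.51449 = -0.38308.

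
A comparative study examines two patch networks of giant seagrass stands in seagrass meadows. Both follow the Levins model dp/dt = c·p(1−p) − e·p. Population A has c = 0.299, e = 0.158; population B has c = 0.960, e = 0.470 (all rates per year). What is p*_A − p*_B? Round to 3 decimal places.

A: p*_A = 1 − 0.158/0.299 = 0.4716.
B: p*_B = 1 − 0.470/0.960 = 0.5104.
p*_A − p*_B = 0.4716 − 0.5104 = -0.0388.

-0.039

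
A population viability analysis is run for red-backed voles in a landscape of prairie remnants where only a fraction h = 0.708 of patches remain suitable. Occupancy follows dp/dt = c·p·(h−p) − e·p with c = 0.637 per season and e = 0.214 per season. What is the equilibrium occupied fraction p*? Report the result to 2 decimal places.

0.37

Setting dp/dt = 0 and dividing by p* gives c·(h−p*) = e.
So p* = h − e/c = 0.708 − 0.214/0.637 = 0.708 − 0.3359 = 0.3721.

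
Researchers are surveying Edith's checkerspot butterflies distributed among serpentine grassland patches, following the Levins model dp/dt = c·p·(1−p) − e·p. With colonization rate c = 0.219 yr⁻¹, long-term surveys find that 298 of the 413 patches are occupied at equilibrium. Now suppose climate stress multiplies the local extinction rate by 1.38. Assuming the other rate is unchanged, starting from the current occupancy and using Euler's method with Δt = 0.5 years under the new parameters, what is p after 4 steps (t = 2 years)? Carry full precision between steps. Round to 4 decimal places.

Observed p* = 298/413 = 0.72155.
Balance c(1−p*) = e gives e = 0.219×(1 − 0.72155) = 0.06098.
Starting from p₀ = 0.72155; update p ← p + (dp/dt)·Δt with the new parameters.
p: 0.72155 → 0.71319  (Δp = -0.00836)
p: 0.71319 → 0.70558  (Δp = -0.00761)
p: 0.70558 → 0.69864  (Δp = -0.00694)
p: 0.69864 → 0.69230  (Δp = -0.00634)

0.6923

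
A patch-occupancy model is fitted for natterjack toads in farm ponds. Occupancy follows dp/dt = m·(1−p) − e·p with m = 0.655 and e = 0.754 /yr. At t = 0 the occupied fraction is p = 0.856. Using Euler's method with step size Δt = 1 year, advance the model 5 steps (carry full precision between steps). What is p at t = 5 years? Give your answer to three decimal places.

Update rule: p ← p + [m·(1−p) − e·p]·Δt with Δt = 1.
  1  |  dp/dt·Δt = -0.551104  |  p_1 = 0.304896
  2  |  dp/dt·Δt = +0.225402  |  p_2 = 0.530298
  3  |  dp/dt·Δt = -0.092189  |  p_3 = 0.438108
  4  |  dp/dt·Δt = +0.037705  |  p_4 = 0.475814
  5  |  dp/dt·Δt = -0.015422  |  p_5 = 0.460392

0.460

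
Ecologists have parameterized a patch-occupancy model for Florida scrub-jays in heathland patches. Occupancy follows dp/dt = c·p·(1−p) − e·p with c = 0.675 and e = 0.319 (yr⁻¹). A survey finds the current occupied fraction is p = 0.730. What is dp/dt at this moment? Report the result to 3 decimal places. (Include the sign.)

Colonization term: c·p·(1−p) = 0.675×0.730×0.2700 = 0.13304.
Extinction term: e·p = 0.23287.
dp/dt = 0.13304 − 0.23287 = -0.09983.

-0.100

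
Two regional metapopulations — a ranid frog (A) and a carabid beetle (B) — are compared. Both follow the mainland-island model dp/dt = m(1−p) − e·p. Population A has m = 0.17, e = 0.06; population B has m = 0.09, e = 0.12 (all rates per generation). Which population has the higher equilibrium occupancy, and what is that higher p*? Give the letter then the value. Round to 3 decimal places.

A, 0.739

A: p*_A = m/(m+e) = 0.17/0.2300 = 0.7391.
B: p*_B = 0.09/0.2100 = 0.4286.
A is higher at 0.7391.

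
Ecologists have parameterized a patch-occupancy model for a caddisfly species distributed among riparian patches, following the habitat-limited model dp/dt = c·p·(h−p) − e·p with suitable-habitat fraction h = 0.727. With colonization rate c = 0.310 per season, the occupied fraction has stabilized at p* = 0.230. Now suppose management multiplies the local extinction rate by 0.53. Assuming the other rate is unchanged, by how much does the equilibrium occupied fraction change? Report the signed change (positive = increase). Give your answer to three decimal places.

Balance c(h−p*) = e gives e = 0.310×(0.727 − 0.23000) = 0.15407.
New p* = 0.727 − e/c = 0.727 − 0.08166/0.31000 = 0.46358.
Δp* = 0.46358 − 0.23000 = +0.23358.

0.234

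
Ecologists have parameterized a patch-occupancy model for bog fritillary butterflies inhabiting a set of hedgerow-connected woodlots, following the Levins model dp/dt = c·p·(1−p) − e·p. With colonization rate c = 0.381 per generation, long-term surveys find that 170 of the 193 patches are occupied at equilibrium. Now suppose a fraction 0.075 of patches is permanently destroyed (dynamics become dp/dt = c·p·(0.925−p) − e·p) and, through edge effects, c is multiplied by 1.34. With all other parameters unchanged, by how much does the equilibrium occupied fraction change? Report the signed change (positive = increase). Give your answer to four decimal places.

-0.0448

Observed p* = 170/193 = 0.88083.
Balance c(1−p*) = e gives e = 0.381×(1 − 0.88083) = 0.04540.
New p* = 0.925 − e/c = 0.925 − 0.04540/0.51054 = 0.83607.
Δp* = 0.83607 − 0.88083 = -0.04476.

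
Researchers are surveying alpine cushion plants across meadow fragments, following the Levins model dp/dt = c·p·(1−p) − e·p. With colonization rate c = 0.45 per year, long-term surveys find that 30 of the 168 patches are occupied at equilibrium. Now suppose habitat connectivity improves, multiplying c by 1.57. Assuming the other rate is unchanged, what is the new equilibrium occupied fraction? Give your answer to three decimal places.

0.477

Observed p* = 30/168 = 0.17857.
Balance c(1−p*) = e gives e = 0.45×(1 − 0.17857) = 0.36964.
New p* = 1 − e/c = 1 − 0.36964/0.70650 = 0.47680.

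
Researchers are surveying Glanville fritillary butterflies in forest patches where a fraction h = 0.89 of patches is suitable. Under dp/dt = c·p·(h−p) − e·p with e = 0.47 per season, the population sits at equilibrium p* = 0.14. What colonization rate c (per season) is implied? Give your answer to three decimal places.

0.627

At equilibrium c(h−p*) = e, so c = e/(h−p*).
c = 0.47/(0.89 − 0.14) = 0.47/0.7500 = 0.6267.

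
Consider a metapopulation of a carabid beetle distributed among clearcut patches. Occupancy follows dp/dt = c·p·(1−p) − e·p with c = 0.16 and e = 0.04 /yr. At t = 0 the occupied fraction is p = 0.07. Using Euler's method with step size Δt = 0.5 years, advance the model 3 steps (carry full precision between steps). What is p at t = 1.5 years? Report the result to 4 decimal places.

Update rule: p ← p + [c·p·(1−p) − e·p]·Δt with Δt = 0.5.
step 1: Δp = +0.00381, p = 0.07381
step 2: Δp = +0.00399, p = 0.07780
step 3: Δp = +0.00418, p = 0.08198

0.0820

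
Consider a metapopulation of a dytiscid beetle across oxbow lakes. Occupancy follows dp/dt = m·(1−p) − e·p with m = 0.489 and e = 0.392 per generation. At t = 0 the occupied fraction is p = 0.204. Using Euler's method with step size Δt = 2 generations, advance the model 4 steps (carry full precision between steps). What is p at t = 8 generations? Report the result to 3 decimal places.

Update rule: p ← p + [m·(1−p) − e·p]·Δt with Δt = 2.
t = 2: p = 0.20400 + (+0.61855) = 0.82255
t = 4: p = 0.82255 + (-0.47134) = 0.35122
t = 6: p = 0.35122 + (+0.35916) = 0.71037
t = 8: p = 0.71037 + (-0.27368) = 0.43670

0.437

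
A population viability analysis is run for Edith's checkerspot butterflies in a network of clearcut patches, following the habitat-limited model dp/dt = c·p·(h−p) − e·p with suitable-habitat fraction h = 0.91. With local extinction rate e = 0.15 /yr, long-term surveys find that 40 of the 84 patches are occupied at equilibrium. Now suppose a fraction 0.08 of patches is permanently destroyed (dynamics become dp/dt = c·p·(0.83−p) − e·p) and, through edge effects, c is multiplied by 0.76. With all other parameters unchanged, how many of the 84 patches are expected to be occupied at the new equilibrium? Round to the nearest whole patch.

Observed p* = 40/84 = 0.47619.
Balance c(h−p*) = e gives c = e/(0.91 − 0.47619) = 0.15/0.43381 = 0.34577.
New p* = 0.83 − e/c = 0.83 − 0.15000/0.26279 = 0.25920.
Expected occupied = 84 × 0.25920 = 21.77 ≈ 22.

22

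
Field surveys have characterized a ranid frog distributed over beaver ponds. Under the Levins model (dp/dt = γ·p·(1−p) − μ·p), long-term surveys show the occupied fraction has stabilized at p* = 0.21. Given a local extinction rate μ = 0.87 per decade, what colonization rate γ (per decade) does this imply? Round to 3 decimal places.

1.101

At equilibrium γ(1−p*) = μ, so γ = μ/(1−p*).
γ = 0.87/(1 − 0.21) = 0.87/0.7900 = 1.1013.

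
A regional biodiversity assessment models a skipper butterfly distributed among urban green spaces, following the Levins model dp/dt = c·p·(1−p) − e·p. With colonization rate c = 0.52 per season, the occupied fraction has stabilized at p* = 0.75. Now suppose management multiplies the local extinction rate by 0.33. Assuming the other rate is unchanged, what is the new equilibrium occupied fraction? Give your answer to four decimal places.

Balance c(1−p*) = e gives e = 0.52×(1 − 0.75000) = 0.13000.
New p* = 1 − e/c = 1 − 0.04290/0.52000 = 0.91750.

0.9175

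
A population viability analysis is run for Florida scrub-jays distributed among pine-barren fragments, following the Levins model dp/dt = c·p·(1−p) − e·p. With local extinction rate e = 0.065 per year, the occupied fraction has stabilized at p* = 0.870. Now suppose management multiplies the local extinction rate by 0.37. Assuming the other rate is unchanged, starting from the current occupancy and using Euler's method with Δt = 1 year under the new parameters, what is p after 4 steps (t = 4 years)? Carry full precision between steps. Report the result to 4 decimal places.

Balance c(1−p*) = e gives c = e/(1 − 0.87000) = 0.065/0.13000 = 0.50000.
Starting from p₀ = 0.87000; update p ← p + (dp/dt)·Δt with the new parameters.
  1  |  dp/dt·Δt = +0.035627  |  p_1 = 0.905627
  2  |  dp/dt·Δt = +0.020953  |  p_2 = 0.926580
  3  |  dp/dt·Δt = +0.011731  |  p_3 = 0.938310
  4  |  dp/dt·Δt = +0.006376  |  p_4 = 0.944686

0.9447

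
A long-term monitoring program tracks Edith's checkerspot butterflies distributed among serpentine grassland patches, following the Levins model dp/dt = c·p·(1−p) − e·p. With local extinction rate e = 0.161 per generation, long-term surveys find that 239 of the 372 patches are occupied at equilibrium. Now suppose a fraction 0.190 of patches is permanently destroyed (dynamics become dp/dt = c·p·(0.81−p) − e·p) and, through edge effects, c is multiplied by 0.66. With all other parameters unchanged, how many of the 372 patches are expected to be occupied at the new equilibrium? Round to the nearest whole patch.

100

Observed p* = 239/372 = 0.64247.
Balance c(1−p*) = e gives c = e/(1 − 0.64247) = 0.161/0.35753 = 0.45031.
New p* = 0.81 − e/c = 0.81 − 0.16100/0.29720 = 0.26828.
Expected occupied = 372 × 0.26828 = 99.80 ≈ 100.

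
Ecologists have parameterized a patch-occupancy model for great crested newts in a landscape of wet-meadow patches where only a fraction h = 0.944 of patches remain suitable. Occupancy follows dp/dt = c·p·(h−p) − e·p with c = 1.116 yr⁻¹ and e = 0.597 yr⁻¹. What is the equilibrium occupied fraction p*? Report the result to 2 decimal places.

0.41

Setting dp/dt = 0 and dividing by p* gives c·(h−p*) = e.
So p* = h − e/c = 0.944 − 0.597/1.116 = 0.944 − 0.5349 = 0.4091.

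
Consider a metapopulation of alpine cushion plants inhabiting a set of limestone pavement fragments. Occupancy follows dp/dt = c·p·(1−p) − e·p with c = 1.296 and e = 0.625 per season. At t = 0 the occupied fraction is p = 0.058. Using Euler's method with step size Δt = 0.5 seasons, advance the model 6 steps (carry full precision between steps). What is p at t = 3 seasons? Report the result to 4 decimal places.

0.2317

Update rule: p ← p + [c·p·(1−p) − e·p]·Δt with Δt = 0.5.
  1  |  dp/dt·Δt = +0.017279  |  p_1 = 0.075279
  2  |  dp/dt·Δt = +0.021584  |  p_2 = 0.096863
  3  |  dp/dt·Δt = +0.026418  |  p_3 = 0.123281
  4  |  dp/dt·Δt = +0.031512  |  p_4 = 0.154793
  5  |  dp/dt·Δt = +0.036406  |  p_5 = 0.191200
  6  |  dp/dt·Δt = +0.040458  |  p_6 = 0.231658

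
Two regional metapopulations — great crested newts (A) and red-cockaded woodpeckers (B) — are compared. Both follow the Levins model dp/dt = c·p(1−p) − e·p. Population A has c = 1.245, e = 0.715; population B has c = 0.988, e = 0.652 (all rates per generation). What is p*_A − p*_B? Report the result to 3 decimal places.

0.086

A: p*_A = 1 − 0.715/1.245 = 0.4257.
B: p*_B = 1 − 0.652/0.988 = 0.3401.
p*_A − p*_B = 0.4257 − 0.3401 = 0.0856.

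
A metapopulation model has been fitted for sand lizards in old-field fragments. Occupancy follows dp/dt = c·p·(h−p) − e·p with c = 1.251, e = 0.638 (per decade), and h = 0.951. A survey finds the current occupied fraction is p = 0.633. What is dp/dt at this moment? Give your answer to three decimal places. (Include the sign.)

-0.152

Colonization term: c·p·(h−p) = 1.251×0.633×0.3180 = 0.25182.
Extinction term: e·p = 0.40385.
dp/dt = 0.25182 − 0.40385 = -0.15204.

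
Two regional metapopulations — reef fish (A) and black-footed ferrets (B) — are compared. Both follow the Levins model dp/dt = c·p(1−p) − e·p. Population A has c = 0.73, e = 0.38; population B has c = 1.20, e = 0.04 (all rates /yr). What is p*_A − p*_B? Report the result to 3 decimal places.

A: p*_A = 1 − 0.38/0.73 = 0.4795.
B: p*_B = 1 − 0.04/1.20 = 0.9667.
p*_A − p*_B = 0.4795 − 0.9667 = -0.4872.

-0.487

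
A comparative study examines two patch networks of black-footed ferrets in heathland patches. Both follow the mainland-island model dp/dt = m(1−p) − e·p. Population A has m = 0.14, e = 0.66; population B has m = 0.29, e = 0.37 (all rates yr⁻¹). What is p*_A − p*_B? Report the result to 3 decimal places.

A: p*_A = m/(m+e) = 0.14/0.8000 = 0.1750.
B: p*_B = 0.29/0.6600 = 0.4394.
p*_A − p*_B = 0.1750 − 0.4394 = -0.2644.

-0.264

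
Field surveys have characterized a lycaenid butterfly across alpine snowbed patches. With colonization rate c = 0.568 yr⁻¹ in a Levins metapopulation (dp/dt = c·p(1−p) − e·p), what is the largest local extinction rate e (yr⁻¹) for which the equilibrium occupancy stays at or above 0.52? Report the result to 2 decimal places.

1 − e/c ≥ 0.52 ⇒ e ≤ c(1 − 0.52) = 0.568 × 0.4800.
e_max = 0.2726.

0.27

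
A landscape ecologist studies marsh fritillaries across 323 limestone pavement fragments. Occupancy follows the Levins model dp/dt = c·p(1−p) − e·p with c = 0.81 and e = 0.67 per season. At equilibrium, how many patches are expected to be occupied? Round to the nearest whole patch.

56

p* = 1 − e/c = 1 − 0.67/0.81 = 0.1728.
Expected occupied patches = N × p* = 323 × 0.1728 = 55.83 ≈ 56.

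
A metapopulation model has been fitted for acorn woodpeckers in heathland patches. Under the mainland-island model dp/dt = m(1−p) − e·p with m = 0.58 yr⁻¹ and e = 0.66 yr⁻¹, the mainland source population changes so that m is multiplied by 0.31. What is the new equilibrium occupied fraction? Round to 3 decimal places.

0.214

Before: p* = 0.58/(0.58+0.66) = 0.4677.
After: m = 0.1798, e = 0.66; p* = 0.1798/0.8398 = 0.2141.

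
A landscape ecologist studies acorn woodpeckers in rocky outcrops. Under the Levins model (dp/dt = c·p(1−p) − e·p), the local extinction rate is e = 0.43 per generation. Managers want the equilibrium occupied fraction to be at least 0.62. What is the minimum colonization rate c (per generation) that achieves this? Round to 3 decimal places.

p* = 1 − e/c ≥ 0.62 requires e/c ≤ 0.3800, i.e. c ≥ e/0.3800.
c_min = 0.43/0.3800 = 1.1316.

1.132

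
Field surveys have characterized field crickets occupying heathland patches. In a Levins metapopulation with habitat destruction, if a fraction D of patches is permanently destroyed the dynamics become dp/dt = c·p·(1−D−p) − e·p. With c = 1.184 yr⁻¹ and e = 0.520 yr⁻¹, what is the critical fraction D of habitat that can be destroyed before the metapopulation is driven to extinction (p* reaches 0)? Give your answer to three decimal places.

0.561

The nontrivial equilibrium is p* = (1−D) − e/c; extinction occurs when this hits zero.
So D_crit = 1 − e/c = 1 − 0.520/1.184 = 1 − 0.4392 = 0.5608.
Note this equals the original equilibrium occupancy — the Levins extinction-debt result.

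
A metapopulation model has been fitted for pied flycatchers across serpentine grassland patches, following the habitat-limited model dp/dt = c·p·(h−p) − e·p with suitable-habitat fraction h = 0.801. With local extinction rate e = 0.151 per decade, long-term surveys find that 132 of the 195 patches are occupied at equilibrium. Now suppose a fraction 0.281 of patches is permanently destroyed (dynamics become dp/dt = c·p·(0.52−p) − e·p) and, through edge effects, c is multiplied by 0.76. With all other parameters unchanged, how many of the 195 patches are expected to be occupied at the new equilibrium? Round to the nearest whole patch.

70

Observed p* = 132/195 = 0.67692.
Balance c(h−p*) = e gives c = e/(0.801 − 0.67692) = 0.151/0.12408 = 1.21696.
New p* = 0.52 − e/c = 0.52 − 0.15100/0.92489 = 0.35674.
Expected occupied = 195 × 0.35674 = 69.56 ≈ 70.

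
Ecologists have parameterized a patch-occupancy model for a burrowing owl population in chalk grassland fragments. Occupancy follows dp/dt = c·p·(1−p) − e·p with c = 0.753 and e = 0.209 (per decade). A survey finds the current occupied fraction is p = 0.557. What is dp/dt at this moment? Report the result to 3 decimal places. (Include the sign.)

Colonization term: c·p·(1−p) = 0.753×0.557×0.4430 = 0.18580.
Extinction term: e·p = 0.11641.
dp/dt = 0.18580 − 0.11641 = 0.06939.

0.069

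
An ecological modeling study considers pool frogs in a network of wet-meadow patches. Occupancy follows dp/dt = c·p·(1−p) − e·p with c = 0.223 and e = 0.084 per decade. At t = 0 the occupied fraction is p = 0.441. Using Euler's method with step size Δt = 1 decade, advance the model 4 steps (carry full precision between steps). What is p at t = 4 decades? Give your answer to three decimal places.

0.506

Update rule: p ← p + [c·p·(1−p) − e·p]·Δt with Δt = 1.
step 1: Δp = +0.01793, p = 0.45893
step 2: Δp = +0.01682, p = 0.47575
step 3: Δp = +0.01566, p = 0.49141
step 4: Δp = +0.01446, p = 0.50586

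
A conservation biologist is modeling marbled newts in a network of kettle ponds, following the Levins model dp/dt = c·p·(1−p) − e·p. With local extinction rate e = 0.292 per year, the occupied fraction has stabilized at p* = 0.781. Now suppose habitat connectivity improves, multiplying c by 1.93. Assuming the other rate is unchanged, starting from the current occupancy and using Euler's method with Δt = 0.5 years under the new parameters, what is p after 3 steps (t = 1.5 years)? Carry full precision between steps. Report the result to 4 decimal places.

Balance c(1−p*) = e gives c = e/(1 − 0.78100) = 0.292/0.21900 = 1.33333.
Starting from p₀ = 0.78100; update p ← p + (dp/dt)·Δt with the new parameters.
step 1: Δp = +0.10604, p = 0.88704
step 2: Δp = -0.00059, p = 0.88646
step 3: Δp = +0.00008, p = 0.88654

0.8865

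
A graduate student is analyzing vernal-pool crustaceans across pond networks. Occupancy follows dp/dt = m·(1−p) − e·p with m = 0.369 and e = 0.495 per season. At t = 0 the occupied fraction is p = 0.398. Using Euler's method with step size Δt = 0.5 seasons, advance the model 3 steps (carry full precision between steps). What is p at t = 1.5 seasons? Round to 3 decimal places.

Update rule: p ← p + [m·(1−p) − e·p]·Δt with Δt = 0.5.
  1  |  dp/dt·Δt = +0.012564  |  p_1 = 0.410564
  2  |  dp/dt·Δt = +0.007136  |  p_2 = 0.417700
  3  |  dp/dt·Δt = +0.004053  |  p_3 = 0.421754

0.422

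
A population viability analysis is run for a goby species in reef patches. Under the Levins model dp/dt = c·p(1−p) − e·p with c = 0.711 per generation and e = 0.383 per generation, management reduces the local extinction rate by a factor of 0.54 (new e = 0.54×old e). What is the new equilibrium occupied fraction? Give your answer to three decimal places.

0.709

Before: p* = 1 − 0.383/0.711 = 0.4613.
After the change, c = 0.711, e = 0.20682, so p* = 1 − 0.20682/0.711 = 0.7091.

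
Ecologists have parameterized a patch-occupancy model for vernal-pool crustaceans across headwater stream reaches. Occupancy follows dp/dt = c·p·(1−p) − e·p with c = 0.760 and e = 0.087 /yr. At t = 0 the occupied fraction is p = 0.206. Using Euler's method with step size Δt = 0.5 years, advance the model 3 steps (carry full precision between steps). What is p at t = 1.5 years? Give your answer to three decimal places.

0.390

Update rule: p ← p + [c·p·(1−p) − e·p]·Δt with Δt = 0.5.
p: 0.20600 → 0.25919  (Δp = +0.05319)
p: 0.25919 → 0.32088  (Δp = +0.06169)
p: 0.32088 → 0.38973  (Δp = +0.06885)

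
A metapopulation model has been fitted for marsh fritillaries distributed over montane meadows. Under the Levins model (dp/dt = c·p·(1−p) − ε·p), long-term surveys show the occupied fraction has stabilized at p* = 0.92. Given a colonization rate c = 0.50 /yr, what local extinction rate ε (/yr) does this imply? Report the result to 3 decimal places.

At equilibrium c(1−p*) = ε.
ε = 0.50 × (1 − 0.92) = 0.50 × 0.0800 = 0.0400.

0.040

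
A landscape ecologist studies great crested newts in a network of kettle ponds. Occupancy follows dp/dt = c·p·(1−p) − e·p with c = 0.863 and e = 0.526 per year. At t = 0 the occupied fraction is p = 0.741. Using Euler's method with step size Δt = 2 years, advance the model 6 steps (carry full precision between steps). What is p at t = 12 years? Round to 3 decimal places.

0.390

Update rule: p ← p + [c·p·(1−p) − e·p]·Δt with Δt = 2.
t = 2: p = 0.74100 + (-0.44828) = 0.29272
t = 4: p = 0.29272 + (+0.04940) = 0.34212
t = 6: p = 0.34212 + (+0.02857) = 0.37069
t = 8: p = 0.37069 + (+0.01267) = 0.38336
t = 10: p = 0.38336 + (+0.00472) = 0.38808
t = 12: p = 0.38808 + (+0.00162) = 0.38970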